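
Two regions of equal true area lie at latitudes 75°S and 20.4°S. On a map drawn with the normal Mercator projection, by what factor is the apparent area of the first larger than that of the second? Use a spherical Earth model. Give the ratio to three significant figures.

On Mercator, area is exaggerated by sec²φ = 1/cos²φ.
At 75°: sec²(75°) = 1/0.2588² = 14.93.
At 20.4°: sec²(20.4°) = 1/0.9373² = 1.138.
Ratio = 14.93/1.138 = cos²(20.4°)/cos²(75°) ≈ 13.1.

13.1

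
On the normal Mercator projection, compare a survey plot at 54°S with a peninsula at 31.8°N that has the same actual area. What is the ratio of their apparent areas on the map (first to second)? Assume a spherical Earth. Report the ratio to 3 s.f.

Mercator areal scale is sec²φ.
At 54°: sec²(54°) = 1/0.5878² = 2.894.
At 31.8°: sec²(31.8°) = 1/0.8499² = 1.384.
Ratio = 2.894/1.384 = cos²(31.8°)/cos²(54°) ≈ 2.09.

2.09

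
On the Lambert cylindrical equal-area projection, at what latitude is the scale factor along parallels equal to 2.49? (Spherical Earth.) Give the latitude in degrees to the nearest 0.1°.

66.3°

The Lambert cylindrical equal-area projection is the cylindrical equal-area projection with its standard parallel at the equator (φ₀ = 0). For cylindrical equal-area with standard parallel φ₀, h = cos φ / cos φ₀ and k = cos φ₀ / cos φ, so h·k = 1.
k = cos φ₀ / cos φ = 2.49  ⇒  cos φ = cos 0° / 2.49 = 0.4016.
φ = arccos(0.4016) ≈ 66.3°.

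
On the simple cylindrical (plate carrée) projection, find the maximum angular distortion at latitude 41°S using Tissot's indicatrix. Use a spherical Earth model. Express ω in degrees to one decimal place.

16.1°

In the plate carrée (x = Rλ, y = Rφ), meridians are true-scale (h = 1) and parallels are stretched by k = sec φ.
At 41°: h = 1.000, k = 1.325; principal scales a = 1.325, b = 1.000.
sin(ω/2) = (a − b)/(a + b) = 0.3250/2.325 = 0.1398, so ω = 2 arcsin(0.1398) ≈ 16.1°.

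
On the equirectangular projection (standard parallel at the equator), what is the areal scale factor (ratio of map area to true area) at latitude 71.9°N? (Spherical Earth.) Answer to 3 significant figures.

In the plate carrée (x = Rλ, y = Rφ), meridians are true-scale (h = 1) and parallels are stretched by k = sec φ.
Areal scale = h·k = 1 × sec φ; at 71.9°, h = 1.000, k = 3.219, so h·k = 3.219.

3.22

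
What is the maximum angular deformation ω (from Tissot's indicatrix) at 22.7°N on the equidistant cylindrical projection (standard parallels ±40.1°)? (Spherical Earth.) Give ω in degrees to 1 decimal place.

10.7°

With standard parallel φ₀ = 40.1°, the equirectangular projection gives x = Rλ cos φ₀, y = Rφ, so h = 1 and k = cos 40.1° / cos φ.
At 22.7°: h = 1.000, k = 0.8291; principal scales a = 1.000, b = 0.8291.
sin(ω/2) = (a − b)/(a + b) = 0.1709/1.829 = 0.09340, so ω = 2 arcsin(0.09340) ≈ 10.7°.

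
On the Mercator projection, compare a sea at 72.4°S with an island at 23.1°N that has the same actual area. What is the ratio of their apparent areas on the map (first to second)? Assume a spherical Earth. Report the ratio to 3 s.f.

Mercator is conformal with k = sec φ, so areal scale = k² = sec²φ.
At 72.4°: sec²(72.4°) = 1/0.3024² = 10.94.
At 23.1°: sec²(23.1°) = 1/0.9198² = 1.182.
Ratio = 10.94/1.182 = cos²(23.1°)/cos²(72.4°) ≈ 9.25.

9.25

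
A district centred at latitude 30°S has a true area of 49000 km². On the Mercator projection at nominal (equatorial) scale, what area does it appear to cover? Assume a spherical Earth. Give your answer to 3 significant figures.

Mercator is conformal, so the point scale is isotropic: h = k = sec φ = 1/cos φ.
Areal scale = k² = sec²φ = 1/cos²(30°) = 1/0.8660² = 1.333.
Apparent area = 49000 × 1.333 ≈ 65300 km².

65300 km²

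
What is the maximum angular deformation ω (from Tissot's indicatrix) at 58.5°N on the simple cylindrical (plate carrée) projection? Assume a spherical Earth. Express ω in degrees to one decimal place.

36.6°

For the equirectangular projection with φ₀ = 0 (plate carrée), h = 1 along meridians and k = sec φ along parallels.
At 58.5°: h = 1.000, k = 1.914; principal scales a = 1.914, b = 1.000.
sin(ω/2) = (a − b)/(a + b) = 0.9139/2.914 = 0.3136, so ω = 2 arcsin(0.3136) ≈ 36.6°.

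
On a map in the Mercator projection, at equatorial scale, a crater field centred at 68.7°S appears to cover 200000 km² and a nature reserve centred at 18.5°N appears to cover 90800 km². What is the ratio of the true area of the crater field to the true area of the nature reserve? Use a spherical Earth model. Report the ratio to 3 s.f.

0.323

On Mercator the areal scale is sec²φ, so true area = apparent × cos²φ.
True area of crater field: 200000 × cos²(68.7°) = 200000 × 0.1320 = 26390 km².
True area of nature reserve: 90800 × cos²(18.5°) = 90800 × 0.8993 = 81660 km².
Ratio = 26390 / 81660 ≈ 0.323.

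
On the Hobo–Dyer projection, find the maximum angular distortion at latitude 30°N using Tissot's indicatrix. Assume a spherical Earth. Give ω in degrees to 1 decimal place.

Hobo–Dyer is a cylindrical equal-area projection with standard parallels at ±37.5°. A cylindrical equal-area projection with standard parallel φ₀ has meridian scale h = cos φ / cos φ₀ and parallel scale k = cos φ₀ / cos φ (so areas are preserved, h·k = 1).
At 30°: h = 1.092, k = 0.9161; principal scales a = 1.092, b = 0.9161.
sin(ω/2) = (a − b)/(a + b) = 0.1755/2.008 = 0.08742, so ω = 2 arcsin(0.08742) ≈ 10.0°.

10.0°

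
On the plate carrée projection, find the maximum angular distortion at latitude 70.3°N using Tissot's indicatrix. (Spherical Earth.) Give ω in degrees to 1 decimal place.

59.4°

In the plate carrée (x = Rλ, y = Rφ), meridians are true-scale (h = 1) and parallels are stretched by k = sec φ.
At 70.3°: h = 1.000, k = 2.967; principal scales a = 2.967, b = 1.000.
sin(ω/2) = (a − b)/(a + b) = 1.967/3.967 = 0.4958, so ω = 2 arcsin(0.4958) ≈ 59.4°.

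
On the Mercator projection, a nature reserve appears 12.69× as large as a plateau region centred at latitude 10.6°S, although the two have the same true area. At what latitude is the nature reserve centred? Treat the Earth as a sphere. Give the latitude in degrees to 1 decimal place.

74.0°

Mercator areal scale is sec²φ, so apparent-area ratio = sec²φ₁ / sec²φ₂ = cos²φ₂ / cos²φ₁.
cos²φ₂ / cos²φ₁ = 12.69  ⇒  cos φ₁ = cos 10.6° / √12.69 = 0.9829/3.562 = 0.2759.
φ₁ = arccos(0.2759) ≈ 74.0°.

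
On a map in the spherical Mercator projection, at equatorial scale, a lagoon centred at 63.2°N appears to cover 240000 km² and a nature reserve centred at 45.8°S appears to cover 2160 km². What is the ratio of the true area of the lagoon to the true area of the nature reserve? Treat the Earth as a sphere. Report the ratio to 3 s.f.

On Mercator the areal scale is sec²φ, so true area = apparent × cos²φ.
True area of lagoon: 240000 × cos²(63.2°) = 240000 × 0.2033 = 48790 km².
True area of nature reserve: 2160 × cos²(45.8°) = 2160 × 0.4860 = 1050 km².
Ratio = 48790 / 1050 ≈ 46.5.

46.5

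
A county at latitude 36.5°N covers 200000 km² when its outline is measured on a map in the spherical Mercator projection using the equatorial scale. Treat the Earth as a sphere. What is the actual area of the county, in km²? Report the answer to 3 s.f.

Mercator is conformal, so the point scale is isotropic: h = k = sec φ = 1/cos φ.
Areal scale = k² = sec²φ = 1/cos²(36.5°) = 1/0.8039² = 1.548.
True area = apparent / (areal scale) = 200000 / 1.548 ≈ 129000 km².

129000 km²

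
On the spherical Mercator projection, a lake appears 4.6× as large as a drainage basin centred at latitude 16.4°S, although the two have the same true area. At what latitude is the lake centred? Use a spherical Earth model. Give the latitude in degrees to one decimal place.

63.4°

For equal true areas on Mercator, apparent areas scale as sec²φ, so the ratio is cos²φ₂ / cos²φ₁.
cos²φ₂ / cos²φ₁ = 4.6  ⇒  cos φ₁ = cos 16.4° / √4.6 = 0.9593/2.145 = 0.4473.
φ₁ = arccos(0.4473) ≈ 63.4°.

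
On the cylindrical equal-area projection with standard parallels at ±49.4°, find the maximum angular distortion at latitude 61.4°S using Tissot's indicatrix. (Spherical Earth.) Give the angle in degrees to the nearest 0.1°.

34.7°

For cylindrical equal-area with standard parallel φ₀, h = cos φ / cos φ₀ and k = cos φ₀ / cos φ, so h·k = 1.
At 61.4°: h = 0.7356, k = 1.359; principal scales a = 1.359, b = 0.7356.
sin(ω/2) = (a − b)/(a + b) = 0.6239/2.095 = 0.2978, so ω = 2 arcsin(0.2978) ≈ 34.7°.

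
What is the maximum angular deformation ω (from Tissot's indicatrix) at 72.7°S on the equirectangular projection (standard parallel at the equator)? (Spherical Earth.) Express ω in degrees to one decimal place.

65.6°

For the equirectangular projection with φ₀ = 0 (plate carrée), h = 1 along meridians and k = sec φ along parallels.
At 72.7°: h = 1.000, k = 3.363; principal scales a = 3.363, b = 1.000.
sin(ω/2) = (a − b)/(a + b) = 2.363/4.363 = 0.5416, so ω = 2 arcsin(0.5416) ≈ 65.6°.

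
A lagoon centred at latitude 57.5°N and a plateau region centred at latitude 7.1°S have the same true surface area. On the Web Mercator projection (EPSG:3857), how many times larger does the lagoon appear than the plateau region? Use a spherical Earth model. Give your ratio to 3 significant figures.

3.41

Mercator areal scale is sec²φ.
At 57.5°: sec²(57.5°) = 1/0.5373² = 3.464.
At 7.1°: sec²(7.1°) = 1/0.9923² = 1.016.
Ratio = 3.464/1.016 = cos²(7.1°)/cos²(57.5°) ≈ 3.41.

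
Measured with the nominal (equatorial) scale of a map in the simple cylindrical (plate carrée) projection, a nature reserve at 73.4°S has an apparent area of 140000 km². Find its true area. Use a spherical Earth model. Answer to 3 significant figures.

Plate carrée maps x = Rλ, y = Rφ. The meridian scale is h = 1 and the parallel scale is k = 1/cos φ = sec φ.
Areal scale = h·k = 1 × sec φ; at 73.4°, h = 1.000, k = 3.500, so h·k = 3.500.
True area = apparent / (areal scale) = 140000 / 3.500 ≈ 40000 km².

40000 km²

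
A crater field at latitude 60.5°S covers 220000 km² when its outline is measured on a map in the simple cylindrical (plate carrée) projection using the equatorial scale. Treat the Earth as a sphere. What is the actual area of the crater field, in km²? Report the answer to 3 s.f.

108000 km²

Plate carrée maps x = Rλ, y = Rφ. The meridian scale is h = 1 and the parallel scale is k = 1/cos φ = sec φ.
Areal scale = h·k = 1 × sec φ; at 60.5°, h = 1.000, k = 2.031, so h·k = 2.031.
True area = apparent / (areal scale) = 220000 / 2.031 ≈ 108000 km².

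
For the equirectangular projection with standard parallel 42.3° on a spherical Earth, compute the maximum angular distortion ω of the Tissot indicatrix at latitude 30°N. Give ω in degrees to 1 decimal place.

9.0°

The equidistant cylindrical projection with φ₀ = 42.3° has h = 1 (meridians true) and k = cos φ₀ / cos φ along parallels.
At 30°: h = 1.000, k = 0.8541; principal scales a = 1.000, b = 0.8541.
sin(ω/2) = (a − b)/(a + b) = 0.1459/1.854 = 0.07872, so ω = 2 arcsin(0.07872) ≈ 9.0°.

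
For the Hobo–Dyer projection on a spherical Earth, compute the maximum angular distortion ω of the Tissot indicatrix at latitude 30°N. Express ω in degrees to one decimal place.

10.0°

Hobo–Dyer is a cylindrical equal-area projection with standard parallels at ±37.5°. Cylindrical equal-area (φ₀ = 37.5°): h = cos φ / cos 37.5° along meridians, k = cos 37.5° / cos φ along parallels; h·k = 1.
At 30°: h = 1.092, k = 0.9161; principal scales a = 1.092, b = 0.9161.
sin(ω/2) = (a − b)/(a + b) = 0.1755/2.008 = 0.08742, so ω = 2 arcsin(0.08742) ≈ 10.0°.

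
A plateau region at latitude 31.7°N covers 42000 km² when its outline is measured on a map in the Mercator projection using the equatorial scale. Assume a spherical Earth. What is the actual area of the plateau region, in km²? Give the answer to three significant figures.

For Mercator, h = k = sec φ (a conformal cylindrical projection has a single point scale, 1/cos φ).
Areal scale = k² = sec²φ = 1/cos²(31.7°) = 1/0.8508² = 1.381.
True area = apparent / (areal scale) = 42000 / 1.381 ≈ 30400 km².

30400 km²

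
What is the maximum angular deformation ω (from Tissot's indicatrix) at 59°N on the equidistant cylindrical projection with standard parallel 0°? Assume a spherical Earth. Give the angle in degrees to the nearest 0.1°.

For the equirectangular projection with φ₀ = 0 (plate carrée), h = 1 along meridians and k = sec φ along parallels.
At 59°: h = 1.000, k = 1.942; principal scales a = 1.942, b = 1.000.
sin(ω/2) = (a − b)/(a + b) = 0.9416/2.942 = 0.3201, so ω = 2 arcsin(0.3201) ≈ 37.3°.

37.3°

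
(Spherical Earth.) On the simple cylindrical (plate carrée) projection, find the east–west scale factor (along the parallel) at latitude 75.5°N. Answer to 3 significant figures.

Plate carrée maps x = Rλ, y = Rφ. The meridian scale is h = 1 and the parallel scale is k = 1/cos φ = sec φ.
k = 1/cos 75.5° = 1/0.2504 = 3.994.

3.99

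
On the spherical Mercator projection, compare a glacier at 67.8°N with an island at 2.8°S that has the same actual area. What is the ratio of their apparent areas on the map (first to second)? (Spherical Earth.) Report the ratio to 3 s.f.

Mercator areal scale is sec²φ.
At 67.8°: sec²(67.8°) = 1/0.3778² = 7.005.
At 2.8°: sec²(2.8°) = 1/0.9988² = 1.002.
Ratio = 7.005/1.002 = cos²(2.8°)/cos²(67.8°) ≈ 6.99.

6.99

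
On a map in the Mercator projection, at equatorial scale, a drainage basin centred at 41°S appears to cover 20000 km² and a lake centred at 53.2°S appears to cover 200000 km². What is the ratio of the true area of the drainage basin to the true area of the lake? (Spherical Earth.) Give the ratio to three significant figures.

0.159

On Mercator the areal scale is sec²φ, so true area = apparent × cos²φ.
True area of drainage basin: 20000 × cos²(41°) = 20000 × 0.5696 = 11390 km².
True area of lake: 200000 × cos²(53.2°) = 200000 × 0.3588 = 71770 km².
Ratio = 11390 / 71770 ≈ 0.159.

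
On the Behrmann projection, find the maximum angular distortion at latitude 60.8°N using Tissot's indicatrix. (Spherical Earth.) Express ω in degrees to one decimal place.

62.4°

Behrmann is a cylindrical equal-area projection with standard parallels at ±30°. For cylindrical equal-area with standard parallel φ₀, h = cos φ / cos φ₀ and k = cos φ₀ / cos φ, so h·k = 1.
At 60.8°: h = 0.5633, k = 1.775; principal scales a = 1.775, b = 0.5633.
sin(ω/2) = (a − b)/(a + b) = 1.212/2.338 = 0.5182, so ω = 2 arcsin(0.5182) ≈ 62.4°.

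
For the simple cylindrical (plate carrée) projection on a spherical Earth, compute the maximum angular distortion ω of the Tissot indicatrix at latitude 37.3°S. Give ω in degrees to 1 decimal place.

13.1°

For the equirectangular projection with φ₀ = 0 (plate carrée), h = 1 along meridians and k = sec φ along parallels.
At 37.3°: h = 1.000, k = 1.257; principal scales a = 1.257, b = 1.000.
sin(ω/2) = (a − b)/(a + b) = 0.2571/2.257 = 0.1139, so ω = 2 arcsin(0.1139) ≈ 13.1°.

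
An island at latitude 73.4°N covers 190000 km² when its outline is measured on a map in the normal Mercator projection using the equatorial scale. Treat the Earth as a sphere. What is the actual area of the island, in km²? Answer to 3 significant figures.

For Mercator, h = k = sec φ (a conformal cylindrical projection has a single point scale, 1/cos φ).
Areal scale = k² = sec²φ = 1/cos²(73.4°) = 1/0.2857² = 12.25.
True area = apparent / (areal scale) = 190000 / 12.25 ≈ 15500 km².

15500 km²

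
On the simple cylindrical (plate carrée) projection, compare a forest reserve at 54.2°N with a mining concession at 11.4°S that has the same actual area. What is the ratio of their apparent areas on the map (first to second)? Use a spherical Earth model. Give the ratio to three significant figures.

1.68

For the equirectangular projection with φ₀ = 0 (plate carrée), h = 1 along meridians and k = sec φ along parallels.
Areal scale at 54.2°: h·k = 1.000 × 1.710 = 1.710.
Areal scale at 11.4°: h·k = 1.000 × 1.020 = 1.020.
Ratio = 1.710/1.020 ≈ 1.68.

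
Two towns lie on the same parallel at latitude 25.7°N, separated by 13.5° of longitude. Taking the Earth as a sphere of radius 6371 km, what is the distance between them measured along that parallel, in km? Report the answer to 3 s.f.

1350 km

Arc length along a parallel = R cos φ · Δλ (with Δλ in radians).
= 6371 × cos 25.7° × (13.5° × π/180) = 6371 × 0.9011 × 0.2356 ≈ 1350 km.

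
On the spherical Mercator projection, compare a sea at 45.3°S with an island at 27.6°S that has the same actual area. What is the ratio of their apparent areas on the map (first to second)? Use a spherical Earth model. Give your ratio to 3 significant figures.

Mercator is conformal with k = sec φ, so areal scale = k² = sec²φ.
At 45.3°: sec²(45.3°) = 1/0.7034² = 2.021.
At 27.6°: sec²(27.6°) = 1/0.8862² = 1.273.
Ratio = 2.021/1.273 = cos²(27.6°)/cos²(45.3°) ≈ 1.59.

1.59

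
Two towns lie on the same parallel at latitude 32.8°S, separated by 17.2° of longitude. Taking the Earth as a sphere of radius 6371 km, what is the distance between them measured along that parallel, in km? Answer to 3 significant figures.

1610 km

Arc length along a parallel = R cos φ · Δλ (with Δλ in radians).
= 6371 × cos 32.8° × (17.2° × π/180) = 6371 × 0.8406 × 0.3002 ≈ 1610 km.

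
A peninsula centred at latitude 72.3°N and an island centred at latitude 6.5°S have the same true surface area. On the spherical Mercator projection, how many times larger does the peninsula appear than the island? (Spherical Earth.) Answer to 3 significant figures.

10.7

On Mercator, area is exaggerated by sec²φ = 1/cos²φ.
At 72.3°: sec²(72.3°) = 1/0.3040² = 10.82.
At 6.5°: sec²(6.5°) = 1/0.9936² = 1.013.
Ratio = 10.82/1.013 = cos²(6.5°)/cos²(72.3°) ≈ 10.7.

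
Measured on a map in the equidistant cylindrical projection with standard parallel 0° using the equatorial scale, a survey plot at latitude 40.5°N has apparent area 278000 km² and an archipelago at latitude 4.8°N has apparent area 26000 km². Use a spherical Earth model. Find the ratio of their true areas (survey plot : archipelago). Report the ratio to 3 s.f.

On the plate carrée, areal scale = h·k = 1 × sec φ, so true area = apparent × cos φ.
True area of survey plot: 278000 × cos(40.5°) = 278000 × 0.7604 = 211400 km².
True area of archipelago: 26000 × cos(4.8°) = 26000 × 0.9965 = 25910 km².
Ratio = 211400 / 25910 ≈ 8.16.

8.16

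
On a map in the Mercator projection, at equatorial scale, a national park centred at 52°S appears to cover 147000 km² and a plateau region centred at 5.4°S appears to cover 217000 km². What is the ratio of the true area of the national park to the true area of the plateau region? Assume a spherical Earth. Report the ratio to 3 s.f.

0.259

Since Mercator area scale is 1/cos²φ, the true area equals the apparent area multiplied by cos²φ.
True area of national park: 147000 × cos²(52°) = 147000 × 0.3790 = 55720 km².
True area of plateau region: 217000 × cos²(5.4°) = 217000 × 0.9911 = 215100 km².
Ratio = 55720 / 215100 ≈ 0.259.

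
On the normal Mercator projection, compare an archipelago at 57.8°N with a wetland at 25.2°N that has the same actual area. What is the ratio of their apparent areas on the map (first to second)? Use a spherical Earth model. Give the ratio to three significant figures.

Mercator areal scale is sec²φ.
At 57.8°: sec²(57.8°) = 1/0.5329² = 3.522.
At 25.2°: sec²(25.2°) = 1/0.9048² = 1.221.
Ratio = 3.522/1.221 = cos²(25.2°)/cos²(57.8°) ≈ 2.88.

2.88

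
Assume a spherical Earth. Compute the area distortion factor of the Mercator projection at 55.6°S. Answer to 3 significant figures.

3.13

The Mercator projection is conformal; its linear scale factor is the same in every direction and equals sec φ = 1/cos φ.
Areal scale = k² = sec²φ = 1/cos²(55.6°) = 1/0.5650² = 3.133.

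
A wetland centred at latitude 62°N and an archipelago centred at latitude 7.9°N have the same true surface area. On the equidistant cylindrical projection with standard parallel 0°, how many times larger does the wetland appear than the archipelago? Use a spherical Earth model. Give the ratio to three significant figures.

2.11

For the equirectangular projection with φ₀ = 0 (plate carrée), h = 1 along meridians and k = sec φ along parallels.
Areal scale at 62°: h·k = 1.000 × 2.130 = 2.130.
Areal scale at 7.9°: h·k = 1.000 × 1.010 = 1.010.
Ratio = 2.130/1.010 ≈ 2.11.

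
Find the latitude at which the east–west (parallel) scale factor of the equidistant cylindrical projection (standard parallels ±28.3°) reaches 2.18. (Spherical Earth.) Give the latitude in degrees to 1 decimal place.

66.2°

In the equirectangular projection with standard parallel φ₀ = 28.3° (x = Rλ cos φ₀, y = Rφ), meridians are true-scale (h = 1) and the parallel scale is k = cos φ₀ / cos φ.
k = cos φ₀ / cos φ = 2.18  ⇒  cos φ = cos 28.3° / 2.18 = 0.4039.
φ = arccos(0.4039) ≈ 66.2°.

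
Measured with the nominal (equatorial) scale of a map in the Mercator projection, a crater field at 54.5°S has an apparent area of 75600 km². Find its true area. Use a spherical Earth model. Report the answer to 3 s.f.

Mercator is conformal, so the point scale is isotropic: h = k = sec φ = 1/cos φ.
Areal scale = k² = sec²φ = 1/cos²(54.5°) = 1/0.5807² = 2.965.
True area = apparent / (areal scale) = 75600 / 2.965 ≈ 25500 km².

25500 km²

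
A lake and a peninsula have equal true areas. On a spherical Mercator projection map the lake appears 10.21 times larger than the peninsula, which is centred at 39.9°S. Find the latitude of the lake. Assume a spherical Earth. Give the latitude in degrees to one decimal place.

On Mercator, (apparent₁)/(apparent₂) = sec²φ₁ / sec²φ₂ when true areas are equal.
cos²φ₂ / cos²φ₁ = 10.21  ⇒  cos φ₁ = cos 39.9° / √10.21 = 0.7672/3.195 = 0.2401.
φ₁ = arccos(0.2401) ≈ 76.1°.

76.1°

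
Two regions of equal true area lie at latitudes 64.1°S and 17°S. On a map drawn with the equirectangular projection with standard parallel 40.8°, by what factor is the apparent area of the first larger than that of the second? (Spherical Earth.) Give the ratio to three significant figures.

With standard parallel φ₀ = 40.8°, the equirectangular projection gives x = Rλ cos φ₀, y = Rφ, so h = 1 and k = cos 40.8° / cos φ.
Areal scale at 64.1°: h·k = 1.000 × 1.733 = 1.733.
Areal scale at 17°: h·k = 1.000 × 0.7916 = 0.7916.
Ratio = 1.733/0.7916 ≈ 2.19.

2.19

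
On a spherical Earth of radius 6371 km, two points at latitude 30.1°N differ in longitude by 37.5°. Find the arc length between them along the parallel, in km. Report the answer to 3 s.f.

3610 km

Arc length along a parallel = R cos φ · Δλ (with Δλ in radians).
= 6371 × cos 30.1° × (37.5° × π/180) = 6371 × 0.8652 × 0.6545 ≈ 3610 km.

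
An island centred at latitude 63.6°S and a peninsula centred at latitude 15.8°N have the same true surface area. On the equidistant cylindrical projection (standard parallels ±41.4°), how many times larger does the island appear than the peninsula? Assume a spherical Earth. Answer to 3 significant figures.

2.16

In the equirectangular projection with standard parallel φ₀ = 41.4° (x = Rλ cos φ₀, y = Rφ), meridians are true-scale (h = 1) and the parallel scale is k = cos φ₀ / cos φ.
Areal scale at 63.6°: h·k = 1.000 × 1.687 = 1.687.
Areal scale at 15.8°: h·k = 1.000 × 0.7796 = 0.7796.
Ratio = 1.687/0.7796 ≈ 2.16.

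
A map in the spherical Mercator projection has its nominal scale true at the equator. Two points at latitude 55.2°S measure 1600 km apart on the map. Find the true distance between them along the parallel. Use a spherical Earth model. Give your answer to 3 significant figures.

913 km

The Mercator projection is conformal; its linear scale factor is the same in every direction and equals sec φ = 1/cos φ.
Along the parallel at 55.2°, map distances are exaggerated by k = sec 55.2° = 1.752.
True distance = 1600 / 1.752 = 1600 × cos 55.2° ≈ 913 km.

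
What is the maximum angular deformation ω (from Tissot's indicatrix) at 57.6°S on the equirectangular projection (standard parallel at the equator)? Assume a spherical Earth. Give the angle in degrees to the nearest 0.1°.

For the equirectangular projection with φ₀ = 0 (plate carrée), h = 1 along meridians and k = sec φ along parallels.
At 57.6°: h = 1.000, k = 1.866; principal scales a = 1.866, b = 1.000.
sin(ω/2) = (a − b)/(a + b) = 0.8663/2.866 = 0.3022, so ω = 2 arcsin(0.3022) ≈ 35.2°.

35.2°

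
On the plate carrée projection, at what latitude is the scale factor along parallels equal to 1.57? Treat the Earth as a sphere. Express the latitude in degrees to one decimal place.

50.4°

Plate carrée: h = 1, k = sec φ along parallels.
sec φ = 1.57  ⇒  cos φ = 0.6369  ⇒  φ ≈ 50.4°.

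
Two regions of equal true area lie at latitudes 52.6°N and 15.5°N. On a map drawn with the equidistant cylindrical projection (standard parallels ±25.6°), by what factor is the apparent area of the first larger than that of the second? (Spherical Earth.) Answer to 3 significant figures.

With standard parallel φ₀ = 25.6°, the equirectangular projection gives x = Rλ cos φ₀, y = Rφ, so h = 1 and k = cos 25.6° / cos φ.
Areal scale at 52.6°: h·k = 1.000 × 1.485 = 1.485.
Areal scale at 15.5°: h·k = 1.000 × 0.9359 = 0.9359.
Ratio = 1.485/0.9359 ≈ 1.59.

1.59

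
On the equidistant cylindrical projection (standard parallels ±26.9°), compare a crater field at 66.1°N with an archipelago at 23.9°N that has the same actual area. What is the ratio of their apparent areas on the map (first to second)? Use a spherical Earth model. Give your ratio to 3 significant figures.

The equidistant cylindrical projection with φ₀ = 26.9° has h = 1 (meridians true) and k = cos φ₀ / cos φ along parallels.
Areal scale at 66.1°: h·k = 1.000 × 2.201 = 2.201.
Areal scale at 23.9°: h·k = 1.000 × 0.9754 = 0.9754.
Ratio = 2.201/0.9754 ≈ 2.26.

2.26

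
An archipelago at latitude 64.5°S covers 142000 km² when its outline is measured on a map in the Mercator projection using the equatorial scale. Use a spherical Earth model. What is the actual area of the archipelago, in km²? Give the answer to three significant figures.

The Mercator projection is conformal; its linear scale factor is the same in every direction and equals sec φ = 1/cos φ.
Areal scale = k² = sec²φ = 1/cos²(64.5°) = 1/0.4305² = 5.395.
True area = apparent / (areal scale) = 142000 / 5.395 ≈ 26300 km².

26300 km²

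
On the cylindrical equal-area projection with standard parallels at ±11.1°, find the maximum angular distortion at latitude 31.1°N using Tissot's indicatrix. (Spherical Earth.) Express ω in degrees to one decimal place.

15.6°

A cylindrical equal-area projection with standard parallel φ₀ has meridian scale h = cos φ / cos φ₀ and parallel scale k = cos φ₀ / cos φ (so areas are preserved, h·k = 1).
At 31.1°: h = 0.8726, k = 1.146; principal scales a = 1.146, b = 0.8726.
sin(ω/2) = (a − b)/(a + b) = 0.2734/2.019 = 0.1355, so ω = 2 arcsin(0.1355) ≈ 15.6°.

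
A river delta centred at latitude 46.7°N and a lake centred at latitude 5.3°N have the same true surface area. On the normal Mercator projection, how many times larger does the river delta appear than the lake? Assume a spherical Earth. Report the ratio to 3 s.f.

2.11

Mercator is conformal with k = sec φ, so areal scale = k² = sec²φ.
At 46.7°: sec²(46.7°) = 1/0.6858² = 2.126.
At 5.3°: sec²(5.3°) = 1/0.9957² = 1.009.
Ratio = 2.126/1.009 = cos²(5.3°)/cos²(46.7°) ≈ 2.11.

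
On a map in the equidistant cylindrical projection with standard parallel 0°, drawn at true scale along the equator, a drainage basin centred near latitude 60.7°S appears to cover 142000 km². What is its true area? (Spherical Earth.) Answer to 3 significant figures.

69500 km²

For the equirectangular projection with φ₀ = 0 (plate carrée), h = 1 along meridians and k = sec φ along parallels.
Areal scale = h·k = 1 × sec φ; at 60.7°, h = 1.000, k = 2.043, so h·k = 2.043.
True area = apparent / (areal scale) = 142000 / 2.043 ≈ 69500 km².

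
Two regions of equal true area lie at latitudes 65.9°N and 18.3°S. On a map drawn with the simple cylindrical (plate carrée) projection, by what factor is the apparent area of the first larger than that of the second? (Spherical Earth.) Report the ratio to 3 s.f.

In the plate carrée (x = Rλ, y = Rφ), meridians are true-scale (h = 1) and parallels are stretched by k = sec φ.
Areal scale at 65.9°: h·k = 1.000 × 2.449 = 2.449.
Areal scale at 18.3°: h·k = 1.000 × 1.053 = 1.053.
Ratio = 2.449/1.053 ≈ 2.33.

2.33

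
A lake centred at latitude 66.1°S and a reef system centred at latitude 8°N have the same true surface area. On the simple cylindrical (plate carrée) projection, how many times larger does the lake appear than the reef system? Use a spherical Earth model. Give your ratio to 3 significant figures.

2.44

In the plate carrée (x = Rλ, y = Rφ), meridians are true-scale (h = 1) and parallels are stretched by k = sec φ.
Areal scale at 66.1°: h·k = 1.000 × 2.468 = 2.468.
Areal scale at 8°: h·k = 1.000 × 1.010 = 1.010.
Ratio = 2.468/1.010 ≈ 2.44.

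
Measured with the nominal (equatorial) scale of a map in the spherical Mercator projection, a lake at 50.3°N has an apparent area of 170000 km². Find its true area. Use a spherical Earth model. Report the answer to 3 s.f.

69400 km²

The Mercator projection is conformal; its linear scale factor is the same in every direction and equals sec φ = 1/cos φ.
Areal scale = k² = sec²φ = 1/cos²(50.3°) = 1/0.6388² = 2.451.
True area = apparent / (areal scale) = 170000 / 2.451 ≈ 69400 km².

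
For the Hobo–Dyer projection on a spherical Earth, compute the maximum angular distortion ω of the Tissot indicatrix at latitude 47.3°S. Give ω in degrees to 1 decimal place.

17.9°

The Hobo–Dyer projection is cylindrical equal-area with φ₀ = 37.5°. Cylindrical equal-area (φ₀ = 37.5°): h = cos φ / cos 37.5° along meridians, k = cos 37.5° / cos φ along parallels; h·k = 1.
At 47.3°: h = 0.8548, k = 1.170; principal scales a = 1.170, b = 0.8548.
sin(ω/2) = (a − b)/(a + b) = 0.3151/2.025 = 0.1556, so ω = 2 arcsin(0.1556) ≈ 17.9°.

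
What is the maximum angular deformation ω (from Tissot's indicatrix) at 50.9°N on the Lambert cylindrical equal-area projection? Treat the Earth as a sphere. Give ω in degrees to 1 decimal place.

51.0°

The Lambert cylindrical equal-area projection is the cylindrical equal-area projection with its standard parallel at the equator (φ₀ = 0). Cylindrical equal-area (φ₀ = 0°): h = cos φ / cos 0° along meridians, k = cos 0° / cos φ along parallels; h·k = 1.
At 50.9°: h = 0.6307, k = 1.586; principal scales a = 1.586, b = 0.6307.
sin(ω/2) = (a − b)/(a + b) = 0.9549/2.216 = 0.4309, so ω = 2 arcsin(0.4309) ≈ 51.0°.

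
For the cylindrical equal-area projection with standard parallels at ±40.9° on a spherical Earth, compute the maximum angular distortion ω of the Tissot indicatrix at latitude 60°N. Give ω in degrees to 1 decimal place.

46.1°

A cylindrical equal-area projection with standard parallel φ₀ has meridian scale h = cos φ / cos φ₀ and parallel scale k = cos φ₀ / cos φ (so areas are preserved, h·k = 1).
At 60°: h = 0.6615, k = 1.512; principal scales a = 1.512, b = 0.6615.
sin(ω/2) = (a − b)/(a + b) = 0.8502/2.173 = 0.3912, so ω = 2 arcsin(0.3912) ≈ 46.1°.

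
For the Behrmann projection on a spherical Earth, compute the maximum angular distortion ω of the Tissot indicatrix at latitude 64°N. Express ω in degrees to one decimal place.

72.6°

The Behrmann projection is cylindrical equal-area with φ₀ = 30°. Cylindrical equal-area (φ₀ = 30°): h = cos φ / cos 30° along meridians, k = cos 30° / cos φ along parallels; h·k = 1.
At 64°: h = 0.5062, k = 1.976; principal scales a = 1.976, b = 0.5062.
sin(ω/2) = (a − b)/(a + b) = 1.469/2.482 = 0.5921, so ω = 2 arcsin(0.5921) ≈ 72.6°.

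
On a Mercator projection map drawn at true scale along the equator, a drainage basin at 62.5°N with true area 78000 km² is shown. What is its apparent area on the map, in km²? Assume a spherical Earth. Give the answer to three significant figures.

For Mercator, h = k = sec φ (a conformal cylindrical projection has a single point scale, 1/cos φ).
Areal scale = k² = sec²φ = 1/cos²(62.5°) = 1/0.4617² = 4.690.
Apparent area = 78000 × 4.690 ≈ 366000 km².

366000 km²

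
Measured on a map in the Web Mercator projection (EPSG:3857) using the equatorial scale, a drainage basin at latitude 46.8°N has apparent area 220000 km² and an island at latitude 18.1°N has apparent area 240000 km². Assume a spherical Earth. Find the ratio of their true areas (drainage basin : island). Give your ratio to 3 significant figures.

Mercator's areal exaggeration is sec²φ; hence true area = (apparent area) · cos²φ.
True area of drainage basin: 220000 × cos²(46.8°) = 220000 × 0.4686 = 103100 km².
True area of island: 240000 × cos²(18.1°) = 240000 × 0.9035 = 216800 km².
Ratio = 103100 / 216800 ≈ 0.475.

0.475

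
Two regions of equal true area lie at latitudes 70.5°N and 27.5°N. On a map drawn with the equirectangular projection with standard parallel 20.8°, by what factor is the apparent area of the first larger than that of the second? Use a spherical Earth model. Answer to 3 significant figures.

With standard parallel φ₀ = 20.8°, the equirectangular projection gives x = Rλ cos φ₀, y = Rφ, so h = 1 and k = cos 20.8° / cos φ.
Areal scale at 70.5°: h·k = 1.000 × 2.800 = 2.800.
Areal scale at 27.5°: h·k = 1.000 × 1.054 = 1.054.
Ratio = 2.800/1.054 ≈ 2.66.

2.66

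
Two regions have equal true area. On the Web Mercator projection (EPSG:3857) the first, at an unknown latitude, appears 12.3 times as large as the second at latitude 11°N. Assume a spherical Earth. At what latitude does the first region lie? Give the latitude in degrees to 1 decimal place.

73.7°

For equal true areas on Mercator, apparent areas scale as sec²φ, so the ratio is cos²φ₂ / cos²φ₁.
cos²φ₂ / cos²φ₁ = 12.3  ⇒  cos φ₁ = cos 11° / √12.3 = 0.9816/3.507 = 0.2799.
φ₁ = arccos(0.2799) ≈ 73.7°.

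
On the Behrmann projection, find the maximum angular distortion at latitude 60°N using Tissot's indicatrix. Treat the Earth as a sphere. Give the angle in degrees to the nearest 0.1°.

Behrmann is a cylindrical equal-area projection with standard parallels at ±30°. A cylindrical equal-area projection with standard parallel φ₀ has meridian scale h = cos φ / cos φ₀ and parallel scale k = cos φ₀ / cos φ (so areas are preserved, h·k = 1).
At 60°: h = 0.5774, k = 1.732; principal scales a = 1.732, b = 0.5774.
sin(ω/2) = (a − b)/(a + b) = 1.155/2.309 = 0.5000, so ω = 2 arcsin(0.5000) ≈ 60.0°.

60.0°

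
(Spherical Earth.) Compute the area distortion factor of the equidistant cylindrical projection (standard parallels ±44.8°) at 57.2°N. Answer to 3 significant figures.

1.31

With standard parallel φ₀ = 44.8°, the equirectangular projection gives x = Rλ cos φ₀, y = Rφ, so h = 1 and k = cos 44.8° / cos φ.
Areal scale = h·k = 1 × cos φ₀ / cos φ; at 57.2°, h = 1.000, k = 1.310, so h·k = 1.310.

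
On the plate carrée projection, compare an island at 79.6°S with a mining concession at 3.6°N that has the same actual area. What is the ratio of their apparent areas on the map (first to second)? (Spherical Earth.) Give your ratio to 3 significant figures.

5.53

For the equirectangular projection with φ₀ = 0 (plate carrée), h = 1 along meridians and k = sec φ along parallels.
Areal scale at 79.6°: h·k = 1.000 × 5.540 = 5.540.
Areal scale at 3.6°: h·k = 1.000 × 1.002 = 1.002.
Ratio = 5.540/1.002 ≈ 5.53.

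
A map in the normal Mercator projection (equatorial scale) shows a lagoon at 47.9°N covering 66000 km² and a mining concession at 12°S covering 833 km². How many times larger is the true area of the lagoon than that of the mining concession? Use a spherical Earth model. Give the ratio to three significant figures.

37.2

Mercator's areal exaggeration is sec²φ; hence true area = (apparent area) · cos²φ.
True area of lagoon: 66000 × cos²(47.9°) = 66000 × 0.4495 = 29670 km².
True area of mining concession: 833 × cos²(12°) = 833 × 0.9568 = 797.0 km².
Ratio = 29670 / 797.0 ≈ 37.2.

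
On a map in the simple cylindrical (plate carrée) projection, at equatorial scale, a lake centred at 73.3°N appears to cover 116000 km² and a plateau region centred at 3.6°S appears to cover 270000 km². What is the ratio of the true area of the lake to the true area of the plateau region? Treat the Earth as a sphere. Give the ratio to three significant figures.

0.124

On the plate carrée, areal scale = h·k = 1 × sec φ, so true area = apparent × cos φ.
True area of lake: 116000 × cos(73.3°) = 116000 × 0.2874 = 33330 km².
True area of plateau region: 270000 × cos(3.6°) = 270000 × 0.9980 = 269500 km².
Ratio = 33330 / 269500 ≈ 0.124.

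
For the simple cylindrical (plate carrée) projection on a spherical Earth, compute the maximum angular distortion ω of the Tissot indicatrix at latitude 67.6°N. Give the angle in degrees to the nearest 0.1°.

In the plate carrée (x = Rλ, y = Rφ), meridians are true-scale (h = 1) and parallels are stretched by k = sec φ.
At 67.6°: h = 1.000, k = 2.624; principal scales a = 2.624, b = 1.000.
sin(ω/2) = (a − b)/(a + b) = 1.624/3.624 = 0.4482, so ω = 2 arcsin(0.4482) ≈ 53.3°.

53.3°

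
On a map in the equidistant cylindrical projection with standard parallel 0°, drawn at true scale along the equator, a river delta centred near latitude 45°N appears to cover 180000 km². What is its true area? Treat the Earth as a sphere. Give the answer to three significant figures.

127000 km²

For the equirectangular projection with φ₀ = 0 (plate carrée), h = 1 along meridians and k = sec φ along parallels.
Areal scale = h·k = 1 × sec φ; at 45°, h = 1.000, k = 1.414, so h·k = 1.414.
True area = apparent / (areal scale) = 180000 / 1.414 ≈ 127000 km².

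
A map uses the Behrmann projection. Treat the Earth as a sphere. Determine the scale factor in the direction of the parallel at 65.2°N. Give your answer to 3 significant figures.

Behrmann is a cylindrical equal-area projection with standard parallels at ±30°. A cylindrical equal-area projection with standard parallel φ₀ has meridian scale h = cos φ / cos φ₀ and parallel scale k = cos φ₀ / cos φ (so areas are preserved, h·k = 1).
k = cos 30° / cos 65.2° = 0.8660/0.4195 = 2.065.

2.06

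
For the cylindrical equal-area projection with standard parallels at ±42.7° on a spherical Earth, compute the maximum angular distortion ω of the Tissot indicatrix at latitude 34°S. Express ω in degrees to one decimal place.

13.8°

Cylindrical equal-area (φ₀ = 42.7°): h = cos φ / cos 42.7° along meridians, k = cos 42.7° / cos φ along parallels; h·k = 1.
At 34°: h = 1.128, k = 0.8865; principal scales a = 1.128, b = 0.8865.
sin(ω/2) = (a − b)/(a + b) = 0.2416/2.015 = 0.1199, so ω = 2 arcsin(0.1199) ≈ 13.8°.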